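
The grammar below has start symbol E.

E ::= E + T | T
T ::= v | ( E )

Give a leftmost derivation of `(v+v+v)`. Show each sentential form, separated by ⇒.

E ⇒ T ⇒ (E) ⇒ (E+T) ⇒ (E+T+T) ⇒ (T+T+T) ⇒ (v+T+T) ⇒ (v+v+T) ⇒ (v+v+v)

E ⇒ T   [E ::= T]
T ⇒ (E)   [T ::= ( E )]
(E) ⇒ (E+T)   [E ::= E + T]
(E+T) ⇒ (E+T+T)   [E ::= E + T]
(E+T+T) ⇒ (T+T+T)   [E ::= T]
(T+T+T) ⇒ (v+T+T)   [T ::= v]
(v+T+T) ⇒ (v+v+T)   [T ::= v]
(v+v+T) ⇒ (v+v+v)   [T ::= v]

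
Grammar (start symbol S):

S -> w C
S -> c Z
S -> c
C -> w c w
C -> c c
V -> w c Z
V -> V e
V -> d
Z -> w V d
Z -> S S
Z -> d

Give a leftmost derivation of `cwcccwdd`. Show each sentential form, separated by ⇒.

S⇒cZ⇒cSS⇒cwCS⇒cwccS⇒cwcccZ⇒cwcccwVd⇒cwcccwdd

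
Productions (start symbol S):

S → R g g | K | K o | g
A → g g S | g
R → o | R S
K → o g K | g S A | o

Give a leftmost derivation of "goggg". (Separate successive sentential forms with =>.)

S => K   [S → K]
K => gSA   [K → g S A]
gSA => gRggA   [S → R g g]
gRggA => goggA   [R → o]
goggA => goggg   [A → g]

S => K => gSA => gRggA => goggA => goggg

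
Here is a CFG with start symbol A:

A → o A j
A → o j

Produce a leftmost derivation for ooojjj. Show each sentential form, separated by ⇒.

A⇒oAj⇒ooAjj⇒ooojjj

A ⇒ oAj   [A → o A j]
oAj ⇒ ooAjj   [A → o A j]
ooAjj ⇒ ooojjj   [A → o j]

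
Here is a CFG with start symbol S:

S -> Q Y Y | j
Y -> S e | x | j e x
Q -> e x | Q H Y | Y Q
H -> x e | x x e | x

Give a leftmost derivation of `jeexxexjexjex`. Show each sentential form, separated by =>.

S => QYY   [S -> Q Y Y]
QYY => QHYYY   [Q -> Q H Y]
QHYYY => YQHYYY   [Q -> Y Q]
YQHYYY => SeQHYYY   [Y -> S e]
SeQHYYY => jeQHYYY   [S -> j]
jeQHYYY => jeexHYYY   [Q -> e x]
jeexHYYY => jeexxeYYY   [H -> x e]
jeexxeYYY => jeexxexYY   [Y -> x]
jeexxexYY => jeexxexjexY   [Y -> j e x]
jeexxexjexY => jeexxexjexjex   [Y -> j e x]

S=>QYY=>QHYYY=>YQHYYY=>SeQHYYY=>jeQHYYY=>jeexHYYY=>jeexxeYYY=>jeexxexYY=>jeexxexjexY=>jeexxexjexjex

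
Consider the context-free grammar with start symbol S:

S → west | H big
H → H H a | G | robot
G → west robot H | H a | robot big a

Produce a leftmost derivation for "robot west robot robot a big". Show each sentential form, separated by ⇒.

S ⇒ H big ⇒ H H a big ⇒ robot H a big ⇒ robot G a big ⇒ robot west robot H a big ⇒ robot west robot robot a big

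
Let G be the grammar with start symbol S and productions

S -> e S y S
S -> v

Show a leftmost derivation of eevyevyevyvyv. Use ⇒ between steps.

S⇒eSyS⇒eeSySyS⇒eevySyS⇒eevyeSySyS⇒eevyevySyS⇒eevyevyeSySyS⇒eevyevyevySyS⇒eevyevyevyvyS⇒eevyevyevyvyv

S ⇒ eSyS   [S -> e S y S]
eSyS ⇒ eeSySyS   [S -> e S y S]
eeSySyS ⇒ eevySyS   [S -> v]
eevySyS ⇒ eevyeSySyS   [S -> e S y S]
eevyeSySyS ⇒ eevyevySyS   [S -> v]
eevyevySyS ⇒ eevyevyeSySyS   [S -> e S y S]
eevyevyeSySyS ⇒ eevyevyevySyS   [S -> v]
eevyevyevySyS ⇒ eevyevyevyvyS   [S -> v]
eevyevyevyvyS ⇒ eevyevyevyvyv   [S -> v]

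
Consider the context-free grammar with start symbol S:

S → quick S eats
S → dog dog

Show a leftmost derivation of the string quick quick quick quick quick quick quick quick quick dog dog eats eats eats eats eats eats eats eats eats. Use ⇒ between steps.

S ⇒ quick S eats ⇒ quick quick S eats eats ⇒ quick quick quick S eats eats eats ⇒ quick quick quick quick S eats eats eats eats ⇒ quick quick quick quick quick S eats eats eats eats eats ⇒ quick quick quick quick quick quick S eats eats eats eats eats eats ⇒ quick quick quick quick quick quick quick S eats eats eats eats eats eats eats ⇒ quick quick quick quick quick quick quick quick S eats eats eats eats eats eats eats eats ⇒ quick quick quick quick quick quick quick quick quick S eats eats eats eats eats eats eats eats eats ⇒ quick quick quick quick quick quick quick quick quick dog dog eats eats eats eats eats eats eats eats eats

S ⇒ quick S eats   [S → quick S eats]
quick S eats ⇒ quick quick S eats eats   [S → quick S eats]
quick quick S eats eats ⇒ quick quick quick S eats eats eats   [S → quick S eats]
quick quick quick S eats eats eats ⇒ quick quick quick quick S eats eats eats eats   [S → quick S eats]
quick quick quick quick S eats eats eats eats ⇒ quick quick quick quick quick S eats eats eats eats eats   [S → quick S eats]
quick quick quick quick quick S eats eats eats eats eats ⇒ quick quick quick quick quick quick S eats eats eats eats eats eats   [S → quick S eats]
quick quick quick quick quick quick S eats eats eats eats eats eats ⇒ quick quick quick quick quick quick quick S eats eats eats eats eats eats eats   [S → quick S eats]
quick quick quick quick quick quick quick S eats eats eats eats eats eats eats ⇒ quick quick quick quick quick quick quick quick S eats eats eats eats eats eats eats eats   [S → quick S eats]
quick quick quick quick quick quick quick quick S eats eats eats eats eats eats eats eats ⇒ quick quick quick quick quick quick quick quick quick S eats eats eats eats eats eats eats eats eats   [S → quick S eats]
quick quick quick quick quick quick quick quick quick S eats eats eats eats eats eats eats eats eats ⇒ quick quick quick quick quick quick quick quick quick dog dog eats eats eats eats eats eats eats eats eats   [S → dog dog]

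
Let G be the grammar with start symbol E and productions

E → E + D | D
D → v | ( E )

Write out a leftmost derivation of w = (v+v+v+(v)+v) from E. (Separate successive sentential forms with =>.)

E => D   [E → D]
D => (E)   [D → ( E )]
(E) => (E+D)   [E → E + D]
(E+D) => (E+D+D)   [E → E + D]
(E+D+D) => (E+D+D+D)   [E → E + D]
(E+D+D+D) => (E+D+D+D+D)   [E → E + D]
(E+D+D+D+D) => (D+D+D+D+D)   [E → D]
(D+D+D+D+D) => (v+D+D+D+D)   [D → v]
(v+D+D+D+D) => (v+v+D+D+D)   [D → v]
(v+v+D+D+D) => (v+v+v+D+D)   [D → v]
(v+v+v+D+D) => (v+v+v+(E)+D)   [D → ( E )]
(v+v+v+(E)+D) => (v+v+v+(D)+D)   [E → D]
(v+v+v+(D)+D) => (v+v+v+(v)+D)   [D → v]
(v+v+v+(v)+D) => (v+v+v+(v)+v)   [D → v]

E => D => (E) => (E+D) => (E+D+D) => (E+D+D+D) => (E+D+D+D+D) => (D+D+D+D+D) => (v+D+D+D+D) => (v+v+D+D+D) => (v+v+v+D+D) => (v+v+v+(E)+D) => (v+v+v+(D)+D) => (v+v+v+(v)+D) => (v+v+v+(v)+v)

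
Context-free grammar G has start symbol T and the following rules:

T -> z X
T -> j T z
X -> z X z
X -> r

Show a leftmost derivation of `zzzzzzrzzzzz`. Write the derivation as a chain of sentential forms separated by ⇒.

T ⇒ zX ⇒ zzXz ⇒ zzzXzz ⇒ zzzzXzzz ⇒ zzzzzXzzzz ⇒ zzzzzzXzzzzz ⇒ zzzzzzrzzzzz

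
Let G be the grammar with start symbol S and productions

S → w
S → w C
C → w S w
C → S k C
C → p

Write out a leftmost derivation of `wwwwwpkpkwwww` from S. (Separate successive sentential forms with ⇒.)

S ⇒ wC   [S → w C]
wC ⇒ wwSw   [C → w S w]
wwSw ⇒ wwwCw   [S → w C]
wwwCw ⇒ wwwSkCw   [C → S k C]
wwwSkCw ⇒ wwwwCkCw   [S → w C]
wwwwCkCw ⇒ wwwwSkCkCw   [C → S k C]
wwwwSkCkCw ⇒ wwwwwCkCkCw   [S → w C]
wwwwwCkCkCw ⇒ wwwwwpkCkCw   [C → p]
wwwwwpkCkCw ⇒ wwwwwpkpkCw   [C → p]
wwwwwpkpkCw ⇒ wwwwwpkpkwSww   [C → w S w]
wwwwwpkpkwSww ⇒ wwwwwpkpkwwww   [S → w]

S ⇒ wC ⇒ wwSw ⇒ wwwCw ⇒ wwwSkCw ⇒ wwwwCkCw ⇒ wwwwSkCkCw ⇒ wwwwwCkCkCw ⇒ wwwwwpkCkCw ⇒ wwwwwpkpkCw ⇒ wwwwwpkpkwSww ⇒ wwwwwpkpkwwww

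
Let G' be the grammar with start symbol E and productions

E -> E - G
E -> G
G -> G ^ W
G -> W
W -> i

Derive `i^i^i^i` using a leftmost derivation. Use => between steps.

E=>G=>G^W=>G^W^W=>G^W^W^W=>W^W^W^W=>i^W^W^W=>i^i^W^W=>i^i^i^W=>i^i^i^i

E => G   [E -> G]
G => G^W   [G -> G ^ W]
G^W => G^W^W   [G -> G ^ W]
G^W^W => G^W^W^W   [G -> G ^ W]
G^W^W^W => W^W^W^W   [G -> W]
W^W^W^W => i^W^W^W   [W -> i]
i^W^W^W => i^i^W^W   [W -> i]
i^i^W^W => i^i^i^W   [W -> i]
i^i^i^W => i^i^i^i   [W -> i]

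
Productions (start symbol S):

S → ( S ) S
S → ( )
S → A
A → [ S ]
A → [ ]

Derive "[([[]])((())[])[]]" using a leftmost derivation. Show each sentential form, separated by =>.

S=>A=>[S]=>[(S)S]=>[(A)S]=>[([S])S]=>[([A])S]=>[([[]])S]=>[([[]])(S)S]=>[([[]])((S)S)S]=>[([[]])((())S)S]=>[([[]])((())A)S]=>[([[]])((())[])S]=>[([[]])((())[])A]=>[([[]])((())[])[]]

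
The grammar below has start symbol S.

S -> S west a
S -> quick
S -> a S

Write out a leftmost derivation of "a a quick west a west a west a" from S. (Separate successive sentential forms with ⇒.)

S ⇒ S west a   [S -> S west a]
S west a ⇒ S west a west a   [S -> S west a]
S west a west a ⇒ a S west a west a   [S -> a S]
a S west a west a ⇒ a S west a west a west a   [S -> S west a]
a S west a west a west a ⇒ a a S west a west a west a   [S -> a S]
a a S west a west a west a ⇒ a a quick west a west a west a   [S -> quick]

S ⇒ S west a ⇒ S west a west a ⇒ a S west a west a ⇒ a S west a west a west a ⇒ a a S west a west a west a ⇒ a a quick west a west a west a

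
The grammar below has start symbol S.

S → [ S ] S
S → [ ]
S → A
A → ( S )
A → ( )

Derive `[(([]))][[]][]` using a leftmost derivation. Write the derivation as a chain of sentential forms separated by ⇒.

S⇒[S]S⇒[A]S⇒[(S)]S⇒[(A)]S⇒[((S))]S⇒[(([]))]S⇒[(([]))][S]S⇒[(([]))][[]]S⇒[(([]))][[]][]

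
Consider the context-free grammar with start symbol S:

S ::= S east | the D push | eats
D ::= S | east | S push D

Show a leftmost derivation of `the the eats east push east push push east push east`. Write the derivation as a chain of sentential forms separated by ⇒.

S ⇒ S east ⇒ the D push east ⇒ the S push D push east ⇒ the the D push push D push east ⇒ the the S push D push push D push east ⇒ the the S east push D push push D push east ⇒ the the eats east push D push push D push east ⇒ the the eats east push east push push D push east ⇒ the the eats east push east push push east push east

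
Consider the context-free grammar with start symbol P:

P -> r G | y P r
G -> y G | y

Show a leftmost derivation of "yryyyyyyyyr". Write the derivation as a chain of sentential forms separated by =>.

P => yPr => yrGr => yryGr => yryyGr => yryyyGr => yryyyyGr => yryyyyyGr => yryyyyyyGr => yryyyyyyyGr => yryyyyyyyyr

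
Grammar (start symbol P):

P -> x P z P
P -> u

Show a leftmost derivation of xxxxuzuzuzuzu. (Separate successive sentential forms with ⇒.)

P ⇒ xPzP ⇒ xxPzPzP ⇒ xxxPzPzPzP ⇒ xxxxPzPzPzPzP ⇒ xxxxuzPzPzPzP ⇒ xxxxuzuzPzPzP ⇒ xxxxuzuzuzPzP ⇒ xxxxuzuzuzuzP ⇒ xxxxuzuzuzuzu

P ⇒ xPzP   [P -> x P z P]
xPzP ⇒ xxPzPzP   [P -> x P z P]
xxPzPzP ⇒ xxxPzPzPzP   [P -> x P z P]
xxxPzPzPzP ⇒ xxxxPzPzPzPzP   [P -> x P z P]
xxxxPzPzPzPzP ⇒ xxxxuzPzPzPzP   [P -> u]
xxxxuzPzPzPzP ⇒ xxxxuzuzPzPzP   [P -> u]
xxxxuzuzPzPzP ⇒ xxxxuzuzuzPzP   [P -> u]
xxxxuzuzuzPzP ⇒ xxxxuzuzuzuzP   [P -> u]
xxxxuzuzuzuzP ⇒ xxxxuzuzuzuzu   [P -> u]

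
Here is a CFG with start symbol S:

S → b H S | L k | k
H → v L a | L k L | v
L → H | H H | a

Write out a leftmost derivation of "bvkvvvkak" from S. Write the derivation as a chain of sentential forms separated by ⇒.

S ⇒ bHS   [S → b H S]
bHS ⇒ bLkLS   [H → L k L]
bLkLS ⇒ bHHkLS   [L → H H]
bHHkLS ⇒ bLkLHkLS   [H → L k L]
bLkLHkLS ⇒ bHkLHkLS   [L → H]
bHkLHkLS ⇒ bvkLHkLS   [H → v]
bvkLHkLS ⇒ bvkHHHkLS   [L → H H]
bvkHHHkLS ⇒ bvkvHHkLS   [H → v]
bvkvHHkLS ⇒ bvkvvHkLS   [H → v]
bvkvvHkLS ⇒ bvkvvvkLS   [H → v]
bvkvvvkLS ⇒ bvkvvvkaS   [L → a]
bvkvvvkaS ⇒ bvkvvvkak   [S → k]

S ⇒ bHS ⇒ bLkLS ⇒ bHHkLS ⇒ bLkLHkLS ⇒ bHkLHkLS ⇒ bvkLHkLS ⇒ bvkHHHkLS ⇒ bvkvHHkLS ⇒ bvkvvHkLS ⇒ bvkvvvkLS ⇒ bvkvvvkaS ⇒ bvkvvvkak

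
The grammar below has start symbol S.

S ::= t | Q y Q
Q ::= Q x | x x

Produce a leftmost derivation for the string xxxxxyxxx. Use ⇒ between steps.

S ⇒ QyQ ⇒ QxyQ ⇒ QxxyQ ⇒ QxxxyQ ⇒ xxxxxyQ ⇒ xxxxxyQx ⇒ xxxxxyxxx

S ⇒ QyQ   [S ::= Q y Q]
QyQ ⇒ QxyQ   [Q ::= Q x]
QxyQ ⇒ QxxyQ   [Q ::= Q x]
QxxyQ ⇒ QxxxyQ   [Q ::= Q x]
QxxxyQ ⇒ xxxxxyQ   [Q ::= x x]
xxxxxyQ ⇒ xxxxxyQx   [Q ::= Q x]
xxxxxyQx ⇒ xxxxxyxxx   [Q ::= x x]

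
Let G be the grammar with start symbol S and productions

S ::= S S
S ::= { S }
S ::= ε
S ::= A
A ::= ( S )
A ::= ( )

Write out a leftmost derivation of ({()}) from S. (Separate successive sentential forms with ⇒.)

S ⇒ SS ⇒ AS ⇒ (S)S ⇒ ({S})S ⇒ ({A})S ⇒ ({()})S ⇒ ({()})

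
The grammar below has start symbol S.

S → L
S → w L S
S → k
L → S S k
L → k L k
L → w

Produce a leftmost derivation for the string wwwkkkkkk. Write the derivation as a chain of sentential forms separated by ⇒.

S ⇒ L ⇒ SSk ⇒ wLSSk ⇒ wSSkSSk ⇒ wwLSSkSSk ⇒ wwwSSkSSk ⇒ wwwkSkSSk ⇒ wwwkkkSSk ⇒ wwwkkkkSk ⇒ wwwkkkkkk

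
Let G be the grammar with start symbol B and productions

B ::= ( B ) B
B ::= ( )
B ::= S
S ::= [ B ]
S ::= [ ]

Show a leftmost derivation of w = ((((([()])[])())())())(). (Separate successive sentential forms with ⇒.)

B ⇒ (B)B ⇒ ((B)B)B ⇒ (((B)B)B)B ⇒ ((((B)B)B)B)B ⇒ (((((B)B)B)B)B)B ⇒ (((((S)B)B)B)B)B ⇒ ((((([B])B)B)B)B)B ⇒ ((((([()])B)B)B)B)B ⇒ ((((([()])S)B)B)B)B ⇒ ((((([()])[])B)B)B)B ⇒ ((((([()])[])())B)B)B ⇒ ((((([()])[])())())B)B ⇒ ((((([()])[])())())())B ⇒ ((((([()])[])())())())()

B ⇒ (B)B   [B ::= ( B ) B]
(B)B ⇒ ((B)B)B   [B ::= ( B ) B]
((B)B)B ⇒ (((B)B)B)B   [B ::= ( B ) B]
(((B)B)B)B ⇒ ((((B)B)B)B)B   [B ::= ( B ) B]
((((B)B)B)B)B ⇒ (((((B)B)B)B)B)B   [B ::= ( B ) B]
(((((B)B)B)B)B)B ⇒ (((((S)B)B)B)B)B   [B ::= S]
(((((S)B)B)B)B)B ⇒ ((((([B])B)B)B)B)B   [S ::= [ B ]]
((((([B])B)B)B)B)B ⇒ ((((([()])B)B)B)B)B   [B ::= ( )]
((((([()])B)B)B)B)B ⇒ ((((([()])S)B)B)B)B   [B ::= S]
((((([()])S)B)B)B)B ⇒ ((((([()])[])B)B)B)B   [S ::= [ ]]
((((([()])[])B)B)B)B ⇒ ((((([()])[])())B)B)B   [B ::= ( )]
((((([()])[])())B)B)B ⇒ ((((([()])[])())())B)B   [B ::= ( )]
((((([()])[])())())B)B ⇒ ((((([()])[])())())())B   [B ::= ( )]
((((([()])[])())())())B ⇒ ((((([()])[])())())())()   [B ::= ( )]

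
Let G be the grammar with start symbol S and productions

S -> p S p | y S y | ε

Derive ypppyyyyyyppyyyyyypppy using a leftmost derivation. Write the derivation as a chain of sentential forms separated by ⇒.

S ⇒ ySy   [S -> y S y]
ySy ⇒ ypSpy   [S -> p S p]
ypSpy ⇒ yppSppy   [S -> p S p]
yppSppy ⇒ ypppSpppy   [S -> p S p]
ypppSpppy ⇒ ypppySypppy   [S -> y S y]
ypppySypppy ⇒ ypppyySyypppy   [S -> y S y]
ypppyySyypppy ⇒ ypppyyySyyypppy   [S -> y S y]
ypppyyySyyypppy ⇒ ypppyyyySyyyypppy   [S -> y S y]
ypppyyyySyyyypppy ⇒ ypppyyyyySyyyyypppy   [S -> y S y]
ypppyyyyySyyyyypppy ⇒ ypppyyyyyySyyyyyypppy   [S -> y S y]
ypppyyyyyySyyyyyypppy ⇒ ypppyyyyyypSpyyyyyypppy   [S -> p S p]
ypppyyyyyypSpyyyyyypppy ⇒ ypppyyyyyyppyyyyyypppy   [S -> ε]

S ⇒ ySy ⇒ ypSpy ⇒ yppSppy ⇒ ypppSpppy ⇒ ypppySypppy ⇒ ypppyySyypppy ⇒ ypppyyySyyypppy ⇒ ypppyyyySyyyypppy ⇒ ypppyyyyySyyyyypppy ⇒ ypppyyyyyySyyyyyypppy ⇒ ypppyyyyyypSpyyyyyypppy ⇒ ypppyyyyyyppyyyyyypppy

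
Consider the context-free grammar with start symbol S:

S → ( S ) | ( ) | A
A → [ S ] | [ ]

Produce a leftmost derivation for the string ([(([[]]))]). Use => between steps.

S => (S)   [S → ( S )]
(S) => (A)   [S → A]
(A) => ([S])   [A → [ S ]]
([S]) => ([(S)])   [S → ( S )]
([(S)]) => ([((S))])   [S → ( S )]
([((S))]) => ([((A))])   [S → A]
([((A))]) => ([(([S]))])   [A → [ S ]]
([(([S]))]) => ([(([A]))])   [S → A]
([(([A]))]) => ([(([[]]))])   [A → [ ]]

S => (S) => (A) => ([S]) => ([(S)]) => ([((S))]) => ([((A))]) => ([(([S]))]) => ([(([A]))]) => ([(([[]]))])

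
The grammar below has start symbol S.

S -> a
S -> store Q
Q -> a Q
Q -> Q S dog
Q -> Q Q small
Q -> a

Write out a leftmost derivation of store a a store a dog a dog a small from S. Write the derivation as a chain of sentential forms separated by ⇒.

S ⇒ store Q ⇒ store Q Q small ⇒ store a Q Q small ⇒ store a Q S dog Q small ⇒ store a Q S dog S dog Q small ⇒ store a a S dog S dog Q small ⇒ store a a store Q dog S dog Q small ⇒ store a a store a dog S dog Q small ⇒ store a a store a dog a dog Q small ⇒ store a a store a dog a dog a small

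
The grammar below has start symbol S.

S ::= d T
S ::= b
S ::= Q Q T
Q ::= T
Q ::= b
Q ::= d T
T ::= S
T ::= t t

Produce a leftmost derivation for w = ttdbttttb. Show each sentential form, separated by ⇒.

S ⇒ QQT ⇒ TQT ⇒ ttQT ⇒ ttdTT ⇒ ttdST ⇒ ttdQQTT ⇒ ttdbQTT ⇒ ttdbTTT ⇒ ttdbttTT ⇒ ttdbttttT ⇒ ttdbttttS ⇒ ttdbttttb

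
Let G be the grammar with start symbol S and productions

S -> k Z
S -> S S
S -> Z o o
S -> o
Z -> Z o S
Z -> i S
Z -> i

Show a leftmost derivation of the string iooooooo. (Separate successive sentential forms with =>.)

S => Zoo => ZoSoo => iSoSoo => iSSoSoo => iSSSoSoo => ioSSoSoo => iooSoSoo => iooooSoo => iooooooo

S => Zoo   [S -> Z o o]
Zoo => ZoSoo   [Z -> Z o S]
ZoSoo => iSoSoo   [Z -> i S]
iSoSoo => iSSoSoo   [S -> S S]
iSSoSoo => iSSSoSoo   [S -> S S]
iSSSoSoo => ioSSoSoo   [S -> o]
ioSSoSoo => iooSoSoo   [S -> o]
iooSoSoo => iooooSoo   [S -> o]
iooooSoo => iooooooo   [S -> o]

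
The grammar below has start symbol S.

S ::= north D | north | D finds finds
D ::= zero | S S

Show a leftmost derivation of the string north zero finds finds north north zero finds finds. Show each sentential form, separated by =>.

S => D finds finds => S S finds finds => north D S finds finds => north S S S finds finds => north D finds finds S S finds finds => north zero finds finds S S finds finds => north zero finds finds north S finds finds => north zero finds finds north north D finds finds => north zero finds finds north north zero finds finds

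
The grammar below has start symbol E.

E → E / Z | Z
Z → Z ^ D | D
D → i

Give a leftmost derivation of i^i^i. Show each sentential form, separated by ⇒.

E⇒Z⇒Z^D⇒Z^D^D⇒D^D^D⇒i^D^D⇒i^i^D⇒i^i^i

E ⇒ Z   [E → Z]
Z ⇒ Z^D   [Z → Z ^ D]
Z^D ⇒ Z^D^D   [Z → Z ^ D]
Z^D^D ⇒ D^D^D   [Z → D]
D^D^D ⇒ i^D^D   [D → i]
i^D^D ⇒ i^i^D   [D → i]
i^i^D ⇒ i^i^i   [D → i]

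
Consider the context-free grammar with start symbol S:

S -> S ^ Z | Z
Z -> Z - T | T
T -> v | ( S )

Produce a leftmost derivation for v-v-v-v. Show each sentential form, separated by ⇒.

S⇒Z⇒Z-T⇒Z-T-T⇒Z-T-T-T⇒T-T-T-T⇒v-T-T-T⇒v-v-T-T⇒v-v-v-T⇒v-v-v-v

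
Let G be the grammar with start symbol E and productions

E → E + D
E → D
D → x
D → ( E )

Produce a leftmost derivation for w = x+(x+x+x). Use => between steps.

E=>E+D=>D+D=>x+D=>x+(E)=>x+(E+D)=>x+(E+D+D)=>x+(D+D+D)=>x+(x+D+D)=>x+(x+x+D)=>x+(x+x+x)

E => E+D   [E → E + D]
E+D => D+D   [E → D]
D+D => x+D   [D → x]
x+D => x+(E)   [D → ( E )]
x+(E) => x+(E+D)   [E → E + D]
x+(E+D) => x+(E+D+D)   [E → E + D]
x+(E+D+D) => x+(D+D+D)   [E → D]
x+(D+D+D) => x+(x+D+D)   [D → x]
x+(x+D+D) => x+(x+x+D)   [D → x]
x+(x+x+D) => x+(x+x+x)   [D → x]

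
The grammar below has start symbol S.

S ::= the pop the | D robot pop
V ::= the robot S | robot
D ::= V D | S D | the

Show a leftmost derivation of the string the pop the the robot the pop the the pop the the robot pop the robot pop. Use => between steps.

S => D robot pop => S D robot pop => the pop the D robot pop => the pop the V D robot pop => the pop the the robot S D robot pop => the pop the the robot D robot pop D robot pop => the pop the the robot S D robot pop D robot pop => the pop the the robot the pop the D robot pop D robot pop => the pop the the robot the pop the S D robot pop D robot pop => the pop the the robot the pop the the pop the D robot pop D robot pop => the pop the the robot the pop the the pop the the robot pop D robot pop => the pop the the robot the pop the the pop the the robot pop the robot pop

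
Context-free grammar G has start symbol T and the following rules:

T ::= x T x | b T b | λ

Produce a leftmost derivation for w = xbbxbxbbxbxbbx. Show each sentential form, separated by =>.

T => xTx => xbTbx => xbbTbbx => xbbxTxbbx => xbbxbTbxbbx => xbbxbxTxbxbbx => xbbxbxbTbxbxbbx => xbbxbxbbxbxbbx

T => xTx   [T ::= x T x]
xTx => xbTbx   [T ::= b T b]
xbTbx => xbbTbbx   [T ::= b T b]
xbbTbbx => xbbxTxbbx   [T ::= x T x]
xbbxTxbbx => xbbxbTbxbbx   [T ::= b T b]
xbbxbTbxbbx => xbbxbxTxbxbbx   [T ::= x T x]
xbbxbxTxbxbbx => xbbxbxbTbxbxbbx   [T ::= b T b]
xbbxbxbTbxbxbbx => xbbxbxbbxbxbbx   [T ::= λ]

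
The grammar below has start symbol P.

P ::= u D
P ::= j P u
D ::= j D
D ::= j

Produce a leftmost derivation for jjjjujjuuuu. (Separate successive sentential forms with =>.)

P => jPu => jjPuu => jjjPuuu => jjjjPuuuu => jjjjuDuuuu => jjjjujDuuuu => jjjjujjuuuu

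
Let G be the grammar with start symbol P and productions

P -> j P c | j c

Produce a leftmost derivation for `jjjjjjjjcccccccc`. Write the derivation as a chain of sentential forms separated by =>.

P => jPc => jjPcc => jjjPccc => jjjjPcccc => jjjjjPccccc => jjjjjjPcccccc => jjjjjjjPccccccc => jjjjjjjjcccccccc

P => jPc   [P -> j P c]
jPc => jjPcc   [P -> j P c]
jjPcc => jjjPccc   [P -> j P c]
jjjPccc => jjjjPcccc   [P -> j P c]
jjjjPcccc => jjjjjPccccc   [P -> j P c]
jjjjjPccccc => jjjjjjPcccccc   [P -> j P c]
jjjjjjPcccccc => jjjjjjjPccccccc   [P -> j P c]
jjjjjjjPccccccc => jjjjjjjjcccccccc   [P -> j c]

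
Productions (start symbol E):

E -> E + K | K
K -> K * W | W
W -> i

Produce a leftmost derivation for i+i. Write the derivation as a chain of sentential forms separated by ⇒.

E ⇒ E+K ⇒ K+K ⇒ W+K ⇒ i+K ⇒ i+W ⇒ i+i

E ⇒ E+K   [E -> E + K]
E+K ⇒ K+K   [E -> K]
K+K ⇒ W+K   [K -> W]
W+K ⇒ i+K   [W -> i]
i+K ⇒ i+W   [K -> W]
i+W ⇒ i+i   [W -> i]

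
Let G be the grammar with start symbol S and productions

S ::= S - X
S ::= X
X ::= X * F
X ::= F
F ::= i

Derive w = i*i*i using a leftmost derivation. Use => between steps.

S => X   [S ::= X]
X => X*F   [X ::= X * F]
X*F => X*F*F   [X ::= X * F]
X*F*F => F*F*F   [X ::= F]
F*F*F => i*F*F   [F ::= i]
i*F*F => i*i*F   [F ::= i]
i*i*F => i*i*i   [F ::= i]

S => X => X*F => X*F*F => F*F*F => i*F*F => i*i*F => i*i*i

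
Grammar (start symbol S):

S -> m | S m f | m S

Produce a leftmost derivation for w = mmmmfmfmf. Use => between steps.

S => mS => mSmf => mmSmf => mmSmfmf => mmSmfmfmf => mmmmfmfmf

S => mS   [S -> m S]
mS => mSmf   [S -> S m f]
mSmf => mmSmf   [S -> m S]
mmSmf => mmSmfmf   [S -> S m f]
mmSmfmf => mmSmfmfmf   [S -> S m f]
mmSmfmfmf => mmmmfmfmf   [S -> m]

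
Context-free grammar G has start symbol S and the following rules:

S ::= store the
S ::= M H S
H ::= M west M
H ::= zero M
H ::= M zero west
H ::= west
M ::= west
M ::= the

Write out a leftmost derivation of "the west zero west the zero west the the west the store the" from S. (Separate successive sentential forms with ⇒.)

S ⇒ M H S ⇒ the H S ⇒ the M zero west S ⇒ the west zero west S ⇒ the west zero west M H S ⇒ the west zero west the H S ⇒ the west zero west the zero M S ⇒ the west zero west the zero west S ⇒ the west zero west the zero west M H S ⇒ the west zero west the zero west the H S ⇒ the west zero west the zero west the M west M S ⇒ the west zero west the zero west the the west M S ⇒ the west zero west the zero west the the west the S ⇒ the west zero west the zero west the the west the store the

S ⇒ M H S   [S ::= M H S]
M H S ⇒ the H S   [M ::= the]
the H S ⇒ the M zero west S   [H ::= M zero west]
the M zero west S ⇒ the west zero west S   [M ::= west]
the west zero west S ⇒ the west zero west M H S   [S ::= M H S]
the west zero west M H S ⇒ the west zero west the H S   [M ::= the]
the west zero west the H S ⇒ the west zero west the zero M S   [H ::= zero M]
the west zero west the zero M S ⇒ the west zero west the zero west S   [M ::= west]
the west zero west the zero west S ⇒ the west zero west the zero west M H S   [S ::= M H S]
the west zero west the zero west M H S ⇒ the west zero west the zero west the H S   [M ::= the]
the west zero west the zero west the H S ⇒ the west zero west the zero west the M west M S   [H ::= M west M]
the west zero west the zero west the M west M S ⇒ the west zero west the zero west the the west M S   [M ::= the]
the west zero west the zero west the the west M S ⇒ the west zero west the zero west the the west the S   [M ::= the]
the west zero west the zero west the the west the S ⇒ the west zero west the zero west the the west the store the   [S ::= store the]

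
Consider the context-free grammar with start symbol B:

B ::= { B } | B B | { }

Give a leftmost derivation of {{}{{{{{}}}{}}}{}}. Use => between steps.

B => {B} => {BB} => {BBB} => {{}BB} => {{}{B}B} => {{}{{B}}B} => {{}{{BB}}B} => {{}{{{B}B}}B} => {{}{{{{B}}B}}B} => {{}{{{{{}}}B}}B} => {{}{{{{{}}}{}}}B} => {{}{{{{{}}}{}}}{}}

B => {B}   [B ::= { B }]
{B} => {BB}   [B ::= B B]
{BB} => {BBB}   [B ::= B B]
{BBB} => {{}BB}   [B ::= { }]
{{}BB} => {{}{B}B}   [B ::= { B }]
{{}{B}B} => {{}{{B}}B}   [B ::= { B }]
{{}{{B}}B} => {{}{{BB}}B}   [B ::= B B]
{{}{{BB}}B} => {{}{{{B}B}}B}   [B ::= { B }]
{{}{{{B}B}}B} => {{}{{{{B}}B}}B}   [B ::= { B }]
{{}{{{{B}}B}}B} => {{}{{{{{}}}B}}B}   [B ::= { }]
{{}{{{{{}}}B}}B} => {{}{{{{{}}}{}}}B}   [B ::= { }]
{{}{{{{{}}}{}}}B} => {{}{{{{{}}}{}}}{}}   [B ::= { }]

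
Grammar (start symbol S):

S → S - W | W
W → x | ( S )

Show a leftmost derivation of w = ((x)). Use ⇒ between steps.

S ⇒ W   [S → W]
W ⇒ (S)   [W → ( S )]
(S) ⇒ (W)   [S → W]
(W) ⇒ ((S))   [W → ( S )]
((S)) ⇒ ((W))   [S → W]
((W)) ⇒ ((x))   [W → x]

S ⇒ W ⇒ (S) ⇒ (W) ⇒ ((S)) ⇒ ((W)) ⇒ ((x))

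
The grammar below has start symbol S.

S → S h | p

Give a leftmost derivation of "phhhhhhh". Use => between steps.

S=>Sh=>Shh=>Shhh=>Shhhh=>Shhhhh=>Shhhhhh=>Shhhhhhh=>phhhhhhh

S => Sh   [S → S h]
Sh => Shh   [S → S h]
Shh => Shhh   [S → S h]
Shhh => Shhhh   [S → S h]
Shhhh => Shhhhh   [S → S h]
Shhhhh => Shhhhhh   [S → S h]
Shhhhhh => Shhhhhhh   [S → S h]
Shhhhhhh => phhhhhhh   [S → p]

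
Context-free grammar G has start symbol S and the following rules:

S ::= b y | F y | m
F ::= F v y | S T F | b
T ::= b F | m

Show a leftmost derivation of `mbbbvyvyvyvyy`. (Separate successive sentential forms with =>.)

S => Fy => STFy => mTFy => mbFFy => mbbFy => mbbFvyy => mbbFvyvyy => mbbFvyvyvyy => mbbFvyvyvyvyy => mbbbvyvyvyvyy

S => Fy   [S ::= F y]
Fy => STFy   [F ::= S T F]
STFy => mTFy   [S ::= m]
mTFy => mbFFy   [T ::= b F]
mbFFy => mbbFy   [F ::= b]
mbbFy => mbbFvyy   [F ::= F v y]
mbbFvyy => mbbFvyvyy   [F ::= F v y]
mbbFvyvyy => mbbFvyvyvyy   [F ::= F v y]
mbbFvyvyvyy => mbbFvyvyvyvyy   [F ::= F v y]
mbbFvyvyvyvyy => mbbbvyvyvyvyy   [F ::= b]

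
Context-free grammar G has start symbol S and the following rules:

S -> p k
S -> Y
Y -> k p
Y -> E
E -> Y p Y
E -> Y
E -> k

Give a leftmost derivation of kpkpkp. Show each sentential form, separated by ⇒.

S⇒Y⇒E⇒YpY⇒EpY⇒YpYpY⇒EpYpY⇒kpYpY⇒kpEpY⇒kpkpY⇒kpkpkp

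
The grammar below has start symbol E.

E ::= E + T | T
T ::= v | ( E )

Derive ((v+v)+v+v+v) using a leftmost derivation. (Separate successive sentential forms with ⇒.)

E ⇒ T   [E ::= T]
T ⇒ (E)   [T ::= ( E )]
(E) ⇒ (E+T)   [E ::= E + T]
(E+T) ⇒ (E+T+T)   [E ::= E + T]
(E+T+T) ⇒ (E+T+T+T)   [E ::= E + T]
(E+T+T+T) ⇒ (T+T+T+T)   [E ::= T]
(T+T+T+T) ⇒ ((E)+T+T+T)   [T ::= ( E )]
((E)+T+T+T) ⇒ ((E+T)+T+T+T)   [E ::= E + T]
((E+T)+T+T+T) ⇒ ((T+T)+T+T+T)   [E ::= T]
((T+T)+T+T+T) ⇒ ((v+T)+T+T+T)   [T ::= v]
((v+T)+T+T+T) ⇒ ((v+v)+T+T+T)   [T ::= v]
((v+v)+T+T+T) ⇒ ((v+v)+v+T+T)   [T ::= v]
((v+v)+v+T+T) ⇒ ((v+v)+v+v+T)   [T ::= v]
((v+v)+v+v+T) ⇒ ((v+v)+v+v+v)   [T ::= v]

E ⇒ T ⇒ (E) ⇒ (E+T) ⇒ (E+T+T) ⇒ (E+T+T+T) ⇒ (T+T+T+T) ⇒ ((E)+T+T+T) ⇒ ((E+T)+T+T+T) ⇒ ((T+T)+T+T+T) ⇒ ((v+T)+T+T+T) ⇒ ((v+v)+T+T+T) ⇒ ((v+v)+v+T+T) ⇒ ((v+v)+v+v+T) ⇒ ((v+v)+v+v+v)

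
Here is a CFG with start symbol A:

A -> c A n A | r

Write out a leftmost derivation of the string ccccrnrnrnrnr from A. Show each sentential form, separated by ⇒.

A⇒cAnA⇒ccAnAnA⇒cccAnAnAnA⇒ccccAnAnAnAnA⇒ccccrnAnAnAnA⇒ccccrnrnAnAnA⇒ccccrnrnrnAnA⇒ccccrnrnrnrnA⇒ccccrnrnrnrnr

A ⇒ cAnA   [A -> c A n A]
cAnA ⇒ ccAnAnA   [A -> c A n A]
ccAnAnA ⇒ cccAnAnAnA   [A -> c A n A]
cccAnAnAnA ⇒ ccccAnAnAnAnA   [A -> c A n A]
ccccAnAnAnAnA ⇒ ccccrnAnAnAnA   [A -> r]
ccccrnAnAnAnA ⇒ ccccrnrnAnAnA   [A -> r]
ccccrnrnAnAnA ⇒ ccccrnrnrnAnA   [A -> r]
ccccrnrnrnAnA ⇒ ccccrnrnrnrnA   [A -> r]
ccccrnrnrnrnA ⇒ ccccrnrnrnrnr   [A -> r]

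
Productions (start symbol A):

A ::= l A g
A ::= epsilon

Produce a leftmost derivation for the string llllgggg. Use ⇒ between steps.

A ⇒ lAg ⇒ llAgg ⇒ lllAggg ⇒ llllAgggg ⇒ llllgggg

A ⇒ lAg   [A ::= l A g]
lAg ⇒ llAgg   [A ::= l A g]
llAgg ⇒ lllAggg   [A ::= l A g]
lllAggg ⇒ llllAgggg   [A ::= l A g]
llllAgggg ⇒ llllgggg   [A ::= epsilon]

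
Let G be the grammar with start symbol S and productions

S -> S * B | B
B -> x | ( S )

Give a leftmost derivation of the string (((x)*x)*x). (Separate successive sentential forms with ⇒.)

S ⇒ B ⇒ (S) ⇒ (S*B) ⇒ (B*B) ⇒ ((S)*B) ⇒ ((S*B)*B) ⇒ ((B*B)*B) ⇒ (((S)*B)*B) ⇒ (((B)*B)*B) ⇒ (((x)*B)*B) ⇒ (((x)*x)*B) ⇒ (((x)*x)*x)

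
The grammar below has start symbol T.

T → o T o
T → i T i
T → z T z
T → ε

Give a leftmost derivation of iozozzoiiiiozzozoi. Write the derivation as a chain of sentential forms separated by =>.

T => iTi => ioToi => iozTzoi => iozoTozoi => iozozTzozoi => iozozzTzzozoi => iozozzoTozzozoi => iozozzoiTiozzozoi => iozozzoiiTiiozzozoi => iozozzoiiiiozzozoi

T => iTi   [T → i T i]
iTi => ioToi   [T → o T o]
ioToi => iozTzoi   [T → z T z]
iozTzoi => iozoTozoi   [T → o T o]
iozoTozoi => iozozTzozoi   [T → z T z]
iozozTzozoi => iozozzTzzozoi   [T → z T z]
iozozzTzzozoi => iozozzoTozzozoi   [T → o T o]
iozozzoTozzozoi => iozozzoiTiozzozoi   [T → i T i]
iozozzoiTiozzozoi => iozozzoiiTiiozzozoi   [T → i T i]
iozozzoiiTiiozzozoi => iozozzoiiiiozzozoi   [T → ε]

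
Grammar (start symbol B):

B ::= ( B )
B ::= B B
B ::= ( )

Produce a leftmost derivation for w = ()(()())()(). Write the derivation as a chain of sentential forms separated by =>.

B => BB => ()B => ()BB => ()BBB => ()(B)BB => ()(BB)BB => ()(()B)BB => ()(()())BB => ()(()())()B => ()(()())()()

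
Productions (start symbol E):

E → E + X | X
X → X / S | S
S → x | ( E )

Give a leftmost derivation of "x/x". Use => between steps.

E => X   [E → X]
X => X/S   [X → X / S]
X/S => S/S   [X → S]
S/S => x/S   [S → x]
x/S => x/x   [S → x]

E=>X=>X/S=>S/S=>x/S=>x/x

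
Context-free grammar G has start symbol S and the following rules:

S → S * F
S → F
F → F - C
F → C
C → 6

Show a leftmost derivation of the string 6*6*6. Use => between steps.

S => S*F   [S → S * F]
S*F => S*F*F   [S → S * F]
S*F*F => F*F*F   [S → F]
F*F*F => C*F*F   [F → C]
C*F*F => 6*F*F   [C → 6]
6*F*F => 6*C*F   [F → C]
6*C*F => 6*6*F   [C → 6]
6*6*F => 6*6*C   [F → C]
6*6*C => 6*6*6   [C → 6]

S => S*F => S*F*F => F*F*F => C*F*F => 6*F*F => 6*C*F => 6*6*F => 6*6*C => 6*6*6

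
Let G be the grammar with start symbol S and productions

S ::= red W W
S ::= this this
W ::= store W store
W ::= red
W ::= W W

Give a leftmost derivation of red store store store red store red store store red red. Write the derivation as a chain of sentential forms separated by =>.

S => red W W => red W W W => red store W store W W => red store store W store store W W => red store store W W store store W W => red store store store W store W store store W W => red store store store red store W store store W W => red store store store red store red store store W W => red store store store red store red store store red W => red store store store red store red store store red red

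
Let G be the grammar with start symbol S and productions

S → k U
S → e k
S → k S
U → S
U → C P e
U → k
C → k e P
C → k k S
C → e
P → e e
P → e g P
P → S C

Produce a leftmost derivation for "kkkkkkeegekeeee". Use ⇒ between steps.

S ⇒ kS ⇒ kkU ⇒ kkS ⇒ kkkU ⇒ kkkS ⇒ kkkkS ⇒ kkkkkU ⇒ kkkkkCPe ⇒ kkkkkkePPe ⇒ kkkkkkeegPPe ⇒ kkkkkkeegSCPe ⇒ kkkkkkeegekCPe ⇒ kkkkkkeegekePe ⇒ kkkkkkeegekeeee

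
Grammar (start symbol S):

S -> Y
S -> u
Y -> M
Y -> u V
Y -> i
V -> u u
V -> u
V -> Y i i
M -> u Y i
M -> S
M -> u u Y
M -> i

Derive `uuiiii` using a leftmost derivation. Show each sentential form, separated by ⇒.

S ⇒ Y   [S -> Y]
Y ⇒ M   [Y -> M]
M ⇒ uYi   [M -> u Y i]
uYi ⇒ uuVi   [Y -> u V]
uuVi ⇒ uuYiii   [V -> Y i i]
uuYiii ⇒ uuiiii   [Y -> i]

S ⇒ Y ⇒ M ⇒ uYi ⇒ uuVi ⇒ uuYiii ⇒ uuiiii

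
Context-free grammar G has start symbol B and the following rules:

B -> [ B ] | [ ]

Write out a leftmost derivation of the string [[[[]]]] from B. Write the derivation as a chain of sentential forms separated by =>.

B=>[B]=>[[B]]=>[[[B]]]=>[[[[]]]]

B => [B]   [B -> [ B ]]
[B] => [[B]]   [B -> [ B ]]
[[B]] => [[[B]]]   [B -> [ B ]]
[[[B]]] => [[[[]]]]   [B -> [ ]]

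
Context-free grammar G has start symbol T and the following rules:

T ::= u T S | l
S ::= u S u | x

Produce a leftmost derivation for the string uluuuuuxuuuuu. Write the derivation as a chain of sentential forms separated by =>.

T=>uTS=>ulS=>uluSu=>uluuSuu=>uluuuSuuu=>uluuuuSuuuu=>uluuuuuSuuuuu=>uluuuuuxuuuuu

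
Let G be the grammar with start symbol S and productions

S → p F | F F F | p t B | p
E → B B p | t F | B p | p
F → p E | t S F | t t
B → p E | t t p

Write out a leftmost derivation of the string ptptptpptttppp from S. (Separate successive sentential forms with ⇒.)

S⇒pF⇒ptSF⇒ptpF⇒ptptSF⇒ptptptBF⇒ptptptpEF⇒ptptptpBpF⇒ptptptppEpF⇒ptptptpptFpF⇒ptptptpptttpF⇒ptptptpptttppE⇒ptptptpptttppp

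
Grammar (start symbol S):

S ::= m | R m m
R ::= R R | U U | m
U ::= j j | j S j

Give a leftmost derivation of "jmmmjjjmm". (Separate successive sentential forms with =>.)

S => Rmm   [S ::= R m m]
Rmm => UUmm   [R ::= U U]
UUmm => jSjUmm   [U ::= j S j]
jSjUmm => jRmmjUmm   [S ::= R m m]
jRmmjUmm => jmmmjUmm   [R ::= m]
jmmmjUmm => jmmmjjjmm   [U ::= j j]

S => Rmm => UUmm => jSjUmm => jRmmjUmm => jmmmjUmm => jmmmjjjmm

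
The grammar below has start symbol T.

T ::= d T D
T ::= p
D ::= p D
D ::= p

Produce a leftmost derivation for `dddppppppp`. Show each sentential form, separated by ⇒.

T ⇒ dTD   [T ::= d T D]
dTD ⇒ ddTDD   [T ::= d T D]
ddTDD ⇒ dddTDDD   [T ::= d T D]
dddTDDD ⇒ dddpDDD   [T ::= p]
dddpDDD ⇒ dddppDDD   [D ::= p D]
dddppDDD ⇒ dddpppDDD   [D ::= p D]
dddpppDDD ⇒ dddppppDD   [D ::= p]
dddppppDD ⇒ dddpppppD   [D ::= p]
dddpppppD ⇒ dddppppppD   [D ::= p D]
dddppppppD ⇒ dddppppppp   [D ::= p]

T ⇒ dTD ⇒ ddTDD ⇒ dddTDDD ⇒ dddpDDD ⇒ dddppDDD ⇒ dddpppDDD ⇒ dddppppDD ⇒ dddpppppD ⇒ dddppppppD ⇒ dddppppppp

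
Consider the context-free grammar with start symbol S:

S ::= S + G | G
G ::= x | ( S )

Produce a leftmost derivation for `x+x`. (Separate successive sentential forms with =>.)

S => S+G   [S ::= S + G]
S+G => G+G   [S ::= G]
G+G => x+G   [G ::= x]
x+G => x+x   [G ::= x]

S => S+G => G+G => x+G => x+x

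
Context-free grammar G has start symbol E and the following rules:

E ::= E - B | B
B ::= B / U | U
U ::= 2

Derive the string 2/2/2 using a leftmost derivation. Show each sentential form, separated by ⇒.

E ⇒ B ⇒ B/U ⇒ B/U/U ⇒ U/U/U ⇒ 2/U/U ⇒ 2/2/U ⇒ 2/2/2

E ⇒ B   [E ::= B]
B ⇒ B/U   [B ::= B / U]
B/U ⇒ B/U/U   [B ::= B / U]
B/U/U ⇒ U/U/U   [B ::= U]
U/U/U ⇒ 2/U/U   [U ::= 2]
2/U/U ⇒ 2/2/U   [U ::= 2]
2/2/U ⇒ 2/2/2   [U ::= 2]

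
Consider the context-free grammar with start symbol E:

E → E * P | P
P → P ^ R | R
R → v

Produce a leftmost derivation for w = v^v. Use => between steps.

E=>P=>P^R=>R^R=>v^R=>v^v

E => P   [E → P]
P => P^R   [P → P ^ R]
P^R => R^R   [P → R]
R^R => v^R   [R → v]
v^R => v^v   [R → v]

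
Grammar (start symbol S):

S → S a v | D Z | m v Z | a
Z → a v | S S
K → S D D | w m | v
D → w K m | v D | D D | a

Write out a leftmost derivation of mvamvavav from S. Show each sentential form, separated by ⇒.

S ⇒ mvZ   [S → m v Z]
mvZ ⇒ mvSS   [Z → S S]
mvSS ⇒ mvaS   [S → a]
mvaS ⇒ mvaSav   [S → S a v]
mvaSav ⇒ mvamvZav   [S → m v Z]
mvamvZav ⇒ mvamvavav   [Z → a v]

S ⇒ mvZ ⇒ mvSS ⇒ mvaS ⇒ mvaSav ⇒ mvamvZav ⇒ mvamvavav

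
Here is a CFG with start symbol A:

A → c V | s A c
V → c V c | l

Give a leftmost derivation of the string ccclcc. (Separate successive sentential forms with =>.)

A => cV => ccVc => cccVcc => ccclcc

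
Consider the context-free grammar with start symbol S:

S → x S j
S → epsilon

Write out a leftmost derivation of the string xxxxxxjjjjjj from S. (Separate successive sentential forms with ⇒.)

S ⇒ xSj   [S → x S j]
xSj ⇒ xxSjj   [S → x S j]
xxSjj ⇒ xxxSjjj   [S → x S j]
xxxSjjj ⇒ xxxxSjjjj   [S → x S j]
xxxxSjjjj ⇒ xxxxxSjjjjj   [S → x S j]
xxxxxSjjjjj ⇒ xxxxxxSjjjjjj   [S → x S j]
xxxxxxSjjjjjj ⇒ xxxxxxjjjjjj   [S → epsilon]

S ⇒ xSj ⇒ xxSjj ⇒ xxxSjjj ⇒ xxxxSjjjj ⇒ xxxxxSjjjjj ⇒ xxxxxxSjjjjjj ⇒ xxxxxxjjjjjj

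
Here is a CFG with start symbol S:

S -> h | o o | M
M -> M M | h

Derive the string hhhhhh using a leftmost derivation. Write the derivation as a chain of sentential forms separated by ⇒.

S ⇒ M   [S -> M]
M ⇒ MM   [M -> M M]
MM ⇒ MMM   [M -> M M]
MMM ⇒ MMMM   [M -> M M]
MMMM ⇒ hMMM   [M -> h]
hMMM ⇒ hMMMM   [M -> M M]
hMMMM ⇒ hMMMMM   [M -> M M]
hMMMMM ⇒ hhMMMM   [M -> h]
hhMMMM ⇒ hhhMMM   [M -> h]
hhhMMM ⇒ hhhhMM   [M -> h]
hhhhMM ⇒ hhhhhM   [M -> h]
hhhhhM ⇒ hhhhhh   [M -> h]

S⇒M⇒MM⇒MMM⇒MMMM⇒hMMM⇒hMMMM⇒hMMMMM⇒hhMMMM⇒hhhMMM⇒hhhhMM⇒hhhhhM⇒hhhhhh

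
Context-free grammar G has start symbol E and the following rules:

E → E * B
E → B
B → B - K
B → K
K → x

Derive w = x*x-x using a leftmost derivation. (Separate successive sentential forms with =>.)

E => E*B   [E → E * B]
E*B => B*B   [E → B]
B*B => K*B   [B → K]
K*B => x*B   [K → x]
x*B => x*B-K   [B → B - K]
x*B-K => x*K-K   [B → K]
x*K-K => x*x-K   [K → x]
x*x-K => x*x-x   [K → x]

E => E*B => B*B => K*B => x*B => x*B-K => x*K-K => x*x-K => x*x-x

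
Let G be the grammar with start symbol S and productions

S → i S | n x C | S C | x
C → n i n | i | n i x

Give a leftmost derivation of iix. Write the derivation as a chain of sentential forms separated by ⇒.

S ⇒ iS   [S → i S]
iS ⇒ iiS   [S → i S]
iiS ⇒ iix   [S → x]

S ⇒ iS ⇒ iiS ⇒ iix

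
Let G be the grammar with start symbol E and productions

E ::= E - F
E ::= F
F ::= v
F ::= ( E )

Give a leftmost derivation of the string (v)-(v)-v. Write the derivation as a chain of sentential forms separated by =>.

E => E-F => E-F-F => F-F-F => (E)-F-F => (F)-F-F => (v)-F-F => (v)-(E)-F => (v)-(F)-F => (v)-(v)-F => (v)-(v)-v

E => E-F   [E ::= E - F]
E-F => E-F-F   [E ::= E - F]
E-F-F => F-F-F   [E ::= F]
F-F-F => (E)-F-F   [F ::= ( E )]
(E)-F-F => (F)-F-F   [E ::= F]
(F)-F-F => (v)-F-F   [F ::= v]
(v)-F-F => (v)-(E)-F   [F ::= ( E )]
(v)-(E)-F => (v)-(F)-F   [E ::= F]
(v)-(F)-F => (v)-(v)-F   [F ::= v]
(v)-(v)-F => (v)-(v)-v   [F ::= v]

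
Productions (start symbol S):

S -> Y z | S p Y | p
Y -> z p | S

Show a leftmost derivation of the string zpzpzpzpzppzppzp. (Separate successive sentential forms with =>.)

S => SpY => SpYpY => SpYpYpY => YzpYpYpY => zpzpYpYpY => zpzpSpYpY => zpzpSpYpYpY => zpzpYzpYpYpY => zpzpzpzpYpYpY => zpzpzpzpzppYpY => zpzpzpzpzppzppY => zpzpzpzpzppzppzp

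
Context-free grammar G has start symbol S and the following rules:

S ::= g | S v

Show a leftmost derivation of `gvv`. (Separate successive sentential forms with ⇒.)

S ⇒ Sv   [S ::= S v]
Sv ⇒ Svv   [S ::= S v]
Svv ⇒ gvv   [S ::= g]

S ⇒ Sv ⇒ Svv ⇒ gvv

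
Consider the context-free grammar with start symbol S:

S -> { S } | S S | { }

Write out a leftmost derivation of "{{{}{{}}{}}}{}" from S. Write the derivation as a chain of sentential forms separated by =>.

S=>SS=>{S}S=>{{S}}S=>{{SS}}S=>{{SSS}}S=>{{{}SS}}S=>{{{}{S}S}}S=>{{{}{{}}S}}S=>{{{}{{}}{}}}S=>{{{}{{}}{}}}{}

S => SS   [S -> S S]
SS => {S}S   [S -> { S }]
{S}S => {{S}}S   [S -> { S }]
{{S}}S => {{SS}}S   [S -> S S]
{{SS}}S => {{SSS}}S   [S -> S S]
{{SSS}}S => {{{}SS}}S   [S -> { }]
{{{}SS}}S => {{{}{S}S}}S   [S -> { S }]
{{{}{S}S}}S => {{{}{{}}S}}S   [S -> { }]
{{{}{{}}S}}S => {{{}{{}}{}}}S   [S -> { }]
{{{}{{}}{}}}S => {{{}{{}}{}}}{}   [S -> { }]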